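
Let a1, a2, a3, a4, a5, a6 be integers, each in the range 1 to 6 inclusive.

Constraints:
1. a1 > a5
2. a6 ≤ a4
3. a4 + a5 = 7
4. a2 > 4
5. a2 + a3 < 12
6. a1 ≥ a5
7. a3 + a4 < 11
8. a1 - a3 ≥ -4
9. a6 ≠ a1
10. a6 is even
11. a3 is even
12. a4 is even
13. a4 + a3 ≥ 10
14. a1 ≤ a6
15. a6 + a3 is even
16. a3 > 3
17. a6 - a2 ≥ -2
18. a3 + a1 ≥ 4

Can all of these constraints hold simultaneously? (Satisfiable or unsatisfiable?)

Satisfiable

The assignment a1 = 2, a2 = 5, a3 = 4, a4 = 6, a5 = 1, a6 = 6 works:
  constraint 3 holds since a4 + a5 = 7.
  constraint 5 holds since a2 + a3 = 9.
  constraint 7 holds since a3 + a4 = 10.
The rest check out directly.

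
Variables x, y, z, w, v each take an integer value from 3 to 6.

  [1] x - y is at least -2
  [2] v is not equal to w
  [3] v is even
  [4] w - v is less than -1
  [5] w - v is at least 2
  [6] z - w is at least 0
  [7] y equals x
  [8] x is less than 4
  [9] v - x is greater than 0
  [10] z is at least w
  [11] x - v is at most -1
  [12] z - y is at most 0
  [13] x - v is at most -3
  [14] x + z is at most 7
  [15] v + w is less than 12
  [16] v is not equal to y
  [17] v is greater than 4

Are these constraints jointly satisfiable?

Constraints 1, 5, 6, 11, and 12 give z − w ≥ 0, w − v ≥ 2, v − x ≥ 1, x − y ≥ -2, y − z ≥ 0.
Adding all 5 inequalities: the left sides telescope to 0, and the right sides sum to 0 + 2 + 1 + (-2) + 0 = 1. So 0 ≥ 1, which is false.

Unsatisfiable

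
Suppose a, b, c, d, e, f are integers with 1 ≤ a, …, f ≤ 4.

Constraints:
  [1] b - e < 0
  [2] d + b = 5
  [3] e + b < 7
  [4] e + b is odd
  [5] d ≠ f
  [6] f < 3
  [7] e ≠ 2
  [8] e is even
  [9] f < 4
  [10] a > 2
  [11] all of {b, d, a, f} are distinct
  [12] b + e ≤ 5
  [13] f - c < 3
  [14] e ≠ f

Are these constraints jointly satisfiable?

One satisfying assignment is a = 3, b = 1, c = 2, d = 4, e = 4, f = 2.
For the less obvious constraints — constraint 1: b - e = -3; constraint 2: d + b = 5 — and the others hold by inspection.

Satisfiable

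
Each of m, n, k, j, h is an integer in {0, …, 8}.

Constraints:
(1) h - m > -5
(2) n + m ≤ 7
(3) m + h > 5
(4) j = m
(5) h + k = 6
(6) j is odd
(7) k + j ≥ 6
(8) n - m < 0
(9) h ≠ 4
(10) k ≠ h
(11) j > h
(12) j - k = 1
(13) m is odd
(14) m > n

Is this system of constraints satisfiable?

Setting (m, n, k, j, h) = (5, 2, 4, 5, 2) satisfies everything: constraint 1: h - m = -3; constraint 2: n + m = 7, and the others follow.

Satisfiable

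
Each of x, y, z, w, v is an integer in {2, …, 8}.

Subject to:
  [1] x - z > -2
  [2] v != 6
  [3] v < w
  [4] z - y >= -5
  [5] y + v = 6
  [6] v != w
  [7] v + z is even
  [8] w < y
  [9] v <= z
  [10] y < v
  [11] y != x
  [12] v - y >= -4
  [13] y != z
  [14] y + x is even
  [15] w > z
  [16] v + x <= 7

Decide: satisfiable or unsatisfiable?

Unsatisfiable

Constraints 3, 8, and 10 give v < w, w < y, y < v. Chaining: v < w < y < v, which forces v < v — impossible.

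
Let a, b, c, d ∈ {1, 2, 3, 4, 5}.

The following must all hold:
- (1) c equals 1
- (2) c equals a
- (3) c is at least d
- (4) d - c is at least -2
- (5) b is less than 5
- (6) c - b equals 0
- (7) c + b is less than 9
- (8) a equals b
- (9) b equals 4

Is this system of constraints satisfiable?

Unsatisfiable

Constraint 1 fixes c = 1 and constraint 9 fixes b = 4. Constraints 2 and 8 give c = a = b, so c = b. But 1 ≠ 4 — contradiction.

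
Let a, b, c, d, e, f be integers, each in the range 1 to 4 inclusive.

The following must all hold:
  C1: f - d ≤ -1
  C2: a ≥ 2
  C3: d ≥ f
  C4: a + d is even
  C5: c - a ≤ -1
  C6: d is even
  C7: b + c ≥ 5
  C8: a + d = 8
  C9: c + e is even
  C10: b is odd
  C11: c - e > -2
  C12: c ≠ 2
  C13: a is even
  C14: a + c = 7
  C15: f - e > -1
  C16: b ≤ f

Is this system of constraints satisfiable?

Satisfiable

One satisfying assignment is a = 4, b = 3, c = 3, d = 4, e = 3, f = 3.
For the less obvious constraints — constraint 1: f - d = -1; constraint 5: c - a = -1; constraint 7: b + c = 6 — and the others hold by inspection.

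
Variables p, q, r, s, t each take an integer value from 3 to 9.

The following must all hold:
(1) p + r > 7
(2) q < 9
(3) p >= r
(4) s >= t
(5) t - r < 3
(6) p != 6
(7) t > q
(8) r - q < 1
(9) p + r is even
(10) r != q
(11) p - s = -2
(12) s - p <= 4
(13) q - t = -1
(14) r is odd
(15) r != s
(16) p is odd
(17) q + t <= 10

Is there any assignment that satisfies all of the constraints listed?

Setting (p, q, r, s, t) = (7, 4, 3, 9, 5) satisfies everything: constraint 1: p + r = 10; constraint 5: t - r = 2; constraint 8: r - q = -1, and the others follow.

Satisfiable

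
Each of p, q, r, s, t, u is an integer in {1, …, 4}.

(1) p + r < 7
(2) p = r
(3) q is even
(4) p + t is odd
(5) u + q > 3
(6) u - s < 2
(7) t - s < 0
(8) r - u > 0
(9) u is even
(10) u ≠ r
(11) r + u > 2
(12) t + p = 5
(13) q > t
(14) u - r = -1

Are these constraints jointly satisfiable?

Setting (p, q, r, s, t, u) = (3, 4, 3, 3, 2, 2) satisfies everything: constraint 1: p + r = 6; constraint 5: u + q = 6; constraint 6: u - s = -1, and the others follow.

Satisfiable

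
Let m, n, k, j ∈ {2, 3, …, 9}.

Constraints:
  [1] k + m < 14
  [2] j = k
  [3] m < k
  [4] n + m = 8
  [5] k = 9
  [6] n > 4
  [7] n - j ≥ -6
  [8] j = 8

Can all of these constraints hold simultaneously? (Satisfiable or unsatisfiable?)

Unsatisfiable

Constraint 8 fixes j = 8 and constraint 5 fixes k = 9, but constraint 2 requires j = k. Since 8 ≠ 9, contradiction.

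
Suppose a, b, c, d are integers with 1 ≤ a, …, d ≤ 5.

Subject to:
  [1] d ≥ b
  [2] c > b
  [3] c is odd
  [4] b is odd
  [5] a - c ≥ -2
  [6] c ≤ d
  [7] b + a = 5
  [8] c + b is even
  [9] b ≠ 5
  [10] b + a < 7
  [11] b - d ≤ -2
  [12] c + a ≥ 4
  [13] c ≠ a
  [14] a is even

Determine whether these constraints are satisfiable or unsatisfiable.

Satisfiable

Take a = 4, b = 1, c = 3, d = 4. Then constraint 5: a - c = 1; constraint 7: b + a = 5, and every other listed constraint is also met.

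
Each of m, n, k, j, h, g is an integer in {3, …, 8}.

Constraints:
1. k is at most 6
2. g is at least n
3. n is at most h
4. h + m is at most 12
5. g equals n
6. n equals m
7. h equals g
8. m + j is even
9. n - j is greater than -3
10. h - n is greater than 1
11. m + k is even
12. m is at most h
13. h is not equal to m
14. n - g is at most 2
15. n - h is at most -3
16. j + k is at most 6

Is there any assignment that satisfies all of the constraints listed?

Unsatisfiable

From constraints 5, 6, and 7, h = g = n = m, so h = m. But constraint 13 says h ≠ m. Contradiction.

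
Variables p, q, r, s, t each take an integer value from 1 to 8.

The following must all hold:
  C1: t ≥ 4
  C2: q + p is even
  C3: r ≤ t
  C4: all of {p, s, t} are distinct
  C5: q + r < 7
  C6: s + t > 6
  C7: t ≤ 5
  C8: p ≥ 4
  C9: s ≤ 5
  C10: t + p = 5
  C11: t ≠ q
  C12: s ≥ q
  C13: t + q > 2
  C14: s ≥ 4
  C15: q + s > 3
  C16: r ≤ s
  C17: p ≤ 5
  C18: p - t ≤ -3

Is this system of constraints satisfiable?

Constraints 1, 7, 8, 9, 14, and 17 confine each of p, s, t to the 2 values {4, 5}.
Constraint 4 requires all 3 of them to be distinct, but only 2 values are available — impossible by the pigeonhole principle.

Unsatisfiable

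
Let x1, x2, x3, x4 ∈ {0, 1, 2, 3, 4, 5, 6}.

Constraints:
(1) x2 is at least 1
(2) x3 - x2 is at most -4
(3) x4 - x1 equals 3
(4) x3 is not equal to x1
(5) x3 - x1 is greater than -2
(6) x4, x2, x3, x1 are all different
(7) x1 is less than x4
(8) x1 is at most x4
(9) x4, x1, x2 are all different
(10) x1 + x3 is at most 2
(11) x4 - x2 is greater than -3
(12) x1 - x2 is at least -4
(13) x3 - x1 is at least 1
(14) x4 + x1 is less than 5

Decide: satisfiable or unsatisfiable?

Constraints 2, 12, and 13 give x3 − x1 ≥ 1, x1 − x2 ≥ -4, x2 − x3 ≥ 4.
Adding all 3 inequalities: the left sides telescope to 0, and the right sides sum to 1 + (-4) + 4 = 1. So 0 ≥ 1, which is false.

Unsatisfiable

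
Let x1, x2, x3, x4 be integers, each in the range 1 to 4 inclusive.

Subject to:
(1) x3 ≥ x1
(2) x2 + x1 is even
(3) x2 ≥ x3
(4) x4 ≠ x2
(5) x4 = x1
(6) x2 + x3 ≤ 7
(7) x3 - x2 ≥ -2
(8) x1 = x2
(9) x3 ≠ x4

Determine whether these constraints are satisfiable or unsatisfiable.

From constraints 5 and 8, x4 = x1 = x2, so x4 = x2. But constraint 4 says x4 ≠ x2. Contradiction.

Unsatisfiable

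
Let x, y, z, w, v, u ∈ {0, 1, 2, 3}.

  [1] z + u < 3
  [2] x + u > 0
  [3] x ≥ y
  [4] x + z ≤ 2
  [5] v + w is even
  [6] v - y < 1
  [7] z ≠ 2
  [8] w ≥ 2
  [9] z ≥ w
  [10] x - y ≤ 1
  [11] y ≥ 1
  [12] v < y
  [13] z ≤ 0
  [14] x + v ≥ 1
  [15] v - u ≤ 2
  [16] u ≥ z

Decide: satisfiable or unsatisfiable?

From constraints 3 and 11: x ≥ y ≥ 1. From constraints 8 and 9: z ≥ w ≥ 2. Hence x + z ≥ 3. But constraint 4 requires x + z ≤ 2, and 2 < 3. Contradiction.

Unsatisfiable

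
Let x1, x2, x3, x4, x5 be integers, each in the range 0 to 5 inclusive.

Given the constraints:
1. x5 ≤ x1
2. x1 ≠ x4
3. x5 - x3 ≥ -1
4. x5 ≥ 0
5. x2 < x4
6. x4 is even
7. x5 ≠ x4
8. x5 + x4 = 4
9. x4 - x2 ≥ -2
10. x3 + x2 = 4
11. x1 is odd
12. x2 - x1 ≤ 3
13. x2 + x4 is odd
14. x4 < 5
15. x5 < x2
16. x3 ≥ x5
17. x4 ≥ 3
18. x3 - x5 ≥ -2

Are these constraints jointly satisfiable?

Setting (x1, x2, x3, x4, x5) = (1, 3, 1, 4, 0) satisfies everything: constraint 3: x5 - x3 = -1; constraint 8: x5 + x4 = 4; constraint 9: x4 - x2 = 1, and the others follow.

Satisfiable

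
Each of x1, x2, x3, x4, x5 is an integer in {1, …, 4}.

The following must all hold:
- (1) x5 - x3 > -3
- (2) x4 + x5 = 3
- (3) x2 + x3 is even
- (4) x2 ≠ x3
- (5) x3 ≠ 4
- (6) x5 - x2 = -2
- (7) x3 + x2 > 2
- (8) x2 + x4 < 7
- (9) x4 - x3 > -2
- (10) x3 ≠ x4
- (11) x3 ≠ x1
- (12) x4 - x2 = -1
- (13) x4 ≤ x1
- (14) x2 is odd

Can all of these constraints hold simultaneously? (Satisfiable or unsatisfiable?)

Satisfiable

Take x1 = 3, x2 = 3, x3 = 1, x4 = 2, x5 = 1. Then constraint 1: x5 - x3 = 0; constraint 2: x4 + x5 = 3; constraint 6: x5 - x2 = -2, and every other listed constraint is also met.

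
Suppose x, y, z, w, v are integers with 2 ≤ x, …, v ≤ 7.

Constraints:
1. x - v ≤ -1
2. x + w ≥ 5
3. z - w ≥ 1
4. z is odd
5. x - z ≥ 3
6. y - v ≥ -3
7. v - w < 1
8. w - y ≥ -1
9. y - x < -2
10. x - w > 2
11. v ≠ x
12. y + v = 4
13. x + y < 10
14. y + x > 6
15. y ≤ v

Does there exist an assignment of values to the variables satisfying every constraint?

Unsatisfiable

Constraints 1, 3, 5, 6, and 8 give w − y ≥ -1, y − v ≥ -3, v − x ≥ 1, x − z ≥ 3, z − w ≥ 1.
Adding all 5 inequalities: the left sides telescope to 0, and the right sides sum to (-1) + (-3) + 1 + 3 + 1 = 1. So 0 ≥ 1, which is false.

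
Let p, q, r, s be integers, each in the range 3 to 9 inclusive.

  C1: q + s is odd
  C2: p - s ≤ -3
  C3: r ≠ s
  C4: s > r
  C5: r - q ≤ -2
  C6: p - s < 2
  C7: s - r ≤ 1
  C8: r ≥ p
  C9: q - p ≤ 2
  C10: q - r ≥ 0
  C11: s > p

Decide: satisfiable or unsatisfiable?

Unsatisfiable

Constraints 2, 5, 7, and 9 give r − s ≥ -1, s − p ≥ 3, p − q ≥ -2, q − r ≥ 2.
Adding all 4 inequalities: the left sides telescope to 0, and the right sides sum to (-1) + 3 + (-2) + 2 = 2. So 0 ≥ 2, which is false.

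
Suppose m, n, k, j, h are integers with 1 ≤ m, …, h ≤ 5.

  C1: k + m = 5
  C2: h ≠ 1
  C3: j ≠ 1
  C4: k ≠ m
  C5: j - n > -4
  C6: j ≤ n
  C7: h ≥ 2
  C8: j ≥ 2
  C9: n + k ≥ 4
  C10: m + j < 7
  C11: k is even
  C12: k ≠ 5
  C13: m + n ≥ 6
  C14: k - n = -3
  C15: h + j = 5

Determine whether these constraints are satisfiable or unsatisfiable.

Take m = 3, n = 5, k = 2, j = 3, h = 2. Then constraint 1: k + m = 5; constraint 5: j - n = -2; constraint 9: n + k = 7, and every other listed constraint is also met.

Satisfiable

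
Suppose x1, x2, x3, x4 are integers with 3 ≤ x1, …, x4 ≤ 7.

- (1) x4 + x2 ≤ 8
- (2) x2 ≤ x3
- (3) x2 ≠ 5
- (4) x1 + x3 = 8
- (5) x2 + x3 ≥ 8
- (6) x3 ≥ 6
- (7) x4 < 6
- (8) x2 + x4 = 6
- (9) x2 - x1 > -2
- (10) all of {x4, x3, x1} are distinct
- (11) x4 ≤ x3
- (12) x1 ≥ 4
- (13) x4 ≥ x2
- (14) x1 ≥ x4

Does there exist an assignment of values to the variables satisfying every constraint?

From constraint 12: x1 ≥ 4. From constraint 6: x3 ≥ 6. Hence x1 + x3 ≥ 10. But constraint 4 requires x1 + x3 = 8, and 8 < 10. Contradiction.

Unsatisfiable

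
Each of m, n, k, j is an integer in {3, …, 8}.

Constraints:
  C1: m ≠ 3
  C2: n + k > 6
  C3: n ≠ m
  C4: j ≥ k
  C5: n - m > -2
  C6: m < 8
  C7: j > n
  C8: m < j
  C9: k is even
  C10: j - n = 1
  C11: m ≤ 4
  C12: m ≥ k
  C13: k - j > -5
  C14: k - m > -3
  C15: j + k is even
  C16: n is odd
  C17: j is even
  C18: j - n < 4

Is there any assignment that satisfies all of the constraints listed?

One satisfying assignment is m = 4, n = 5, k = 4, j = 6.
For the less obvious constraints — constraint 2: n + k = 9; constraint 5: n - m = 1; constraint 10: j - n = 1 — and the others hold by inspection.

Satisfiable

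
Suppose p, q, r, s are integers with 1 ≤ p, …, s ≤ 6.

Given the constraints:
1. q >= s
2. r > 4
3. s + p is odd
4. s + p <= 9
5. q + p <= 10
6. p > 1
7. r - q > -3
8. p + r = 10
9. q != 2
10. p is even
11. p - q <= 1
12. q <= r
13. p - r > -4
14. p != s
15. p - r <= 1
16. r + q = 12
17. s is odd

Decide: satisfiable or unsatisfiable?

Take p = 4, q = 6, r = 6, s = 3. Then constraint 4: s + p = 7; constraint 5: q + p = 10; constraint 7: r - q = 0, and every other listed constraint is also met.

Satisfiable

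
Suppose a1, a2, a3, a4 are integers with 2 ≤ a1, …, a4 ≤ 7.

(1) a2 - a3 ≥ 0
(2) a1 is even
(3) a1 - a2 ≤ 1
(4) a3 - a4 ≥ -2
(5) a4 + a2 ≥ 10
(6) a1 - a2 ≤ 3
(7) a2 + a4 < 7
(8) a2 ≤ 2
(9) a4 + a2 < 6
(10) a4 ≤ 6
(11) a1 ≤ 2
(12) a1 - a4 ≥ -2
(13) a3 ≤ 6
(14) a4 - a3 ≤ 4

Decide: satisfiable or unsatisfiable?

From constraint 10: a4 ≤ 6. From constraint 8: a2 ≤ 2. Hence a4 + a2 ≤ 8. But constraint 5 requires a4 + a2 ≥ 10, and 10 > 8. Contradiction.

Unsatisfiable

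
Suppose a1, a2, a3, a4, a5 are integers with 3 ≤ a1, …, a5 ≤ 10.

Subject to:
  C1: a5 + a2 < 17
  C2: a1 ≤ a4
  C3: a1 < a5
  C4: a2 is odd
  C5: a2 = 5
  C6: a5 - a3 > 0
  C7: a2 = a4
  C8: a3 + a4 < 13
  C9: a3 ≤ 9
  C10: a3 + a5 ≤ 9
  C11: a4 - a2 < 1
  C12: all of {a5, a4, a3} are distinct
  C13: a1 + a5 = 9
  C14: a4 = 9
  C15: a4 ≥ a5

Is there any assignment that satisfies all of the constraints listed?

Constraint 5 fixes a2 = 5 and constraint 14 fixes a4 = 9, but constraint 7 requires a2 = a4. Since 5 ≠ 9, contradiction.

Unsatisfiable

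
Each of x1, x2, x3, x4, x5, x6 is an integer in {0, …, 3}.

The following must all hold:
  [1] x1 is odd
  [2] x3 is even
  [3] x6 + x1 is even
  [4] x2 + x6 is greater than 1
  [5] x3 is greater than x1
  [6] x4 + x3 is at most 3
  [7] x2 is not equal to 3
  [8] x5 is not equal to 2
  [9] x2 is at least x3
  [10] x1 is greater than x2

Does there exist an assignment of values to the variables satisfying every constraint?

Unsatisfiable

Constraints 5, 9, and 10 give x1 < x3, x3 ≤ x2, x2 < x1. Chaining: x1 < x3 ≤ x2 < x1, which forces x1 < x1 — impossible.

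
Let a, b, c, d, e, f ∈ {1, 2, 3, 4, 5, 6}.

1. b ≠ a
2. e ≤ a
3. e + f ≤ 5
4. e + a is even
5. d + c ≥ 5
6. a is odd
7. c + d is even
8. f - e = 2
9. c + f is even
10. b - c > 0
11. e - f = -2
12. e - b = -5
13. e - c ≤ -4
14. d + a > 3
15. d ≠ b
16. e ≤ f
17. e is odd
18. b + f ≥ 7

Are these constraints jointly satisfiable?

Setting (a, b, c, d, e, f) = (5, 6, 5, 1, 1, 3) satisfies everything: constraint 3: e + f = 4; constraint 5: d + c = 6, and the others follow.

Satisfiable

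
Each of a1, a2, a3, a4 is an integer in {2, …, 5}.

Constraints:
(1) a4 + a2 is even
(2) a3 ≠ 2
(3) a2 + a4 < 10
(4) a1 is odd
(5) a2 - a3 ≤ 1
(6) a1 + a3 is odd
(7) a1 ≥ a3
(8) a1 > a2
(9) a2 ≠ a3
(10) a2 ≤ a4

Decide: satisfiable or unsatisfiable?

Satisfiable

Take a1 = 5, a2 = 3, a3 = 4, a4 = 5. Then constraint 1: a4 + a2 = 8 is even; constraint 3: a2 + a4 = 8; constraint 5: a2 - a3 = -1, and every other listed constraint is also met.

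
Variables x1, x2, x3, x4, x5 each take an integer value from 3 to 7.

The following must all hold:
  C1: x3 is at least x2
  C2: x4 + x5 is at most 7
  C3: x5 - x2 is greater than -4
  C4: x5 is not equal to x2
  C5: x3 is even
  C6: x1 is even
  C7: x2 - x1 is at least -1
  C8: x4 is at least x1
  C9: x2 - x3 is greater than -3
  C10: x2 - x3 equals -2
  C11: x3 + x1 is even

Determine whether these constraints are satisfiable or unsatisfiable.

Setting (x1, x2, x3, x4, x5) = (4, 4, 6, 4, 3) satisfies everything: constraint 2: x4 + x5 = 7; constraint 3: x5 - x2 = -1; constraint 7: x2 - x1 = 0, and the others follow.

Satisfiable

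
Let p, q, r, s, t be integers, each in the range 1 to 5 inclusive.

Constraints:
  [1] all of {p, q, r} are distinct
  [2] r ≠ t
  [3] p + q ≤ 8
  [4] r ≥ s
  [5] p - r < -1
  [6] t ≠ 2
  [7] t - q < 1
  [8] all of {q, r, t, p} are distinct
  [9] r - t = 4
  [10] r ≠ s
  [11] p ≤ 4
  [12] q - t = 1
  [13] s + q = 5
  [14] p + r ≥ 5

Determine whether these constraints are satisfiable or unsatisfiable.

The assignment p = 3, q = 2, r = 5, s = 3, t = 1 works:
  constraint 3 holds since p + q = 5.
  constraint 5 holds since p - r = -2.
The rest check out directly.

Satisfiable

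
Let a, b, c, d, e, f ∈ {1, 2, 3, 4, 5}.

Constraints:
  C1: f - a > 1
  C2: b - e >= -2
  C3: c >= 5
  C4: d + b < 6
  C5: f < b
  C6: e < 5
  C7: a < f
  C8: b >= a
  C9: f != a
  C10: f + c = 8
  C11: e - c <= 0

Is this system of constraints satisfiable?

Setting (a, b, c, d, e, f) = (1, 4, 5, 1, 3, 3) satisfies everything: constraint 1: f - a = 2; constraint 2: b - e = 1, and the others follow.

Satisfiable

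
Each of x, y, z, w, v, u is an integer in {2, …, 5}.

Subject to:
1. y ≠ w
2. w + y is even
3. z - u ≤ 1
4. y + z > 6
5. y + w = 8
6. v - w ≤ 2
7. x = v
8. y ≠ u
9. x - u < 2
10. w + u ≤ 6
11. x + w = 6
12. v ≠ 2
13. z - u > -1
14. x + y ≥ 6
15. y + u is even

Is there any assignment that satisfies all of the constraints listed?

Satisfiable

The assignment x = 3, y = 5, z = 4, w = 3, v = 3, u = 3 works:
  constraint 3 holds since z - u = 1.
  constraint 4 holds since y + z = 9.
  constraint 5 holds since y + w = 8.
The rest check out directly.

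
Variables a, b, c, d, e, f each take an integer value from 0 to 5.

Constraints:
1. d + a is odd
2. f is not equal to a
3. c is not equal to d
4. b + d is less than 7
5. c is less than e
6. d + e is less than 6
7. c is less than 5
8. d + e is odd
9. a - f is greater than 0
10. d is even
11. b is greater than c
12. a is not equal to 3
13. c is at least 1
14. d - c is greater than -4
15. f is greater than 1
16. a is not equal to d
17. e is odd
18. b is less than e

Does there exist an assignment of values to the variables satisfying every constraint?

One satisfying assignment is a = 5, b = 4, c = 3, d = 0, e = 5, f = 2.
For the less obvious constraints — constraint 4: b + d = 4; constraint 6: d + e = 5; constraint 9: a - f = 3 — and the others hold by inspection.

Satisfiable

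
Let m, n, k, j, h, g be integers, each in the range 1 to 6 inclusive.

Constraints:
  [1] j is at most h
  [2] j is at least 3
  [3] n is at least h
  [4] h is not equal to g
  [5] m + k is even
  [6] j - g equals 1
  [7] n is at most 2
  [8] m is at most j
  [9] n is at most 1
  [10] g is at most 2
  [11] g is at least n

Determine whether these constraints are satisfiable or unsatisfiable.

From constraints 1 and 2: h ≥ j and j ≥ 3, so h ≥ 3. From constraints 3 and 7: h ≤ n and n ≤ 2, so h ≤ 2. But 2 < 3, so no value of h works.

Unsatisfiable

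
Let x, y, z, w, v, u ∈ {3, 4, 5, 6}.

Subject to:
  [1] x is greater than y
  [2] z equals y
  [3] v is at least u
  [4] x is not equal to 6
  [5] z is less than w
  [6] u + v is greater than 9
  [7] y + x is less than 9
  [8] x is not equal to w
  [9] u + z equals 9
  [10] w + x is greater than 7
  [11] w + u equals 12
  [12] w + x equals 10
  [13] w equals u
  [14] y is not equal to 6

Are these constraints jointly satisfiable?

Satisfiable

One satisfying assignment is x = 4, y = 3, z = 3, w = 6, v = 6, u = 6.
For the less obvious constraints — constraint 6: u + v = 12; constraint 7: y + x = 7; constraint 9: u + z = 9 — and the others hold by inspection.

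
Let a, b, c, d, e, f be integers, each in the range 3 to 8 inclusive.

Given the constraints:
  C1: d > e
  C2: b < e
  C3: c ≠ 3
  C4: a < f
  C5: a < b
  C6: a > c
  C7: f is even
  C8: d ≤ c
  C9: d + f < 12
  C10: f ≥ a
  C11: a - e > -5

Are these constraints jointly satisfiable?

Unsatisfiable

Constraints 1, 2, 5, 6, and 8 give c < a, a < b, b < e, e < d, d ≤ c. Chaining: c < a < b < e < d ≤ c, which forces c < c — impossible.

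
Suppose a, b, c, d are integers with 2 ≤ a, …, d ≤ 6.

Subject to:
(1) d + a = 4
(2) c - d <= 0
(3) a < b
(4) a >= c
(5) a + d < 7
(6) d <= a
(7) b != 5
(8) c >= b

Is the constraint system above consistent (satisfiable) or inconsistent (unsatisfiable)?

Unsatisfiable

Constraints 2, 3, 6, and 8 give d ≤ a, a < b, b ≤ c, c ≤ d. Chaining: d ≤ a < b ≤ c ≤ d, which forces d < d — impossible.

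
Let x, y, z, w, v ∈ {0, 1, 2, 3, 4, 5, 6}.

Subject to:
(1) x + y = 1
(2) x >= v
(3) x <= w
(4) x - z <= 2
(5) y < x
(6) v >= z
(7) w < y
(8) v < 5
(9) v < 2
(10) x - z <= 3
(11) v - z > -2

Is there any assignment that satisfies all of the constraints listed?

Unsatisfiable

Constraints 3, 5, and 7 give x ≤ w, w < y, y < x. Chaining: x ≤ w < y < x, which forces x < x — impossible.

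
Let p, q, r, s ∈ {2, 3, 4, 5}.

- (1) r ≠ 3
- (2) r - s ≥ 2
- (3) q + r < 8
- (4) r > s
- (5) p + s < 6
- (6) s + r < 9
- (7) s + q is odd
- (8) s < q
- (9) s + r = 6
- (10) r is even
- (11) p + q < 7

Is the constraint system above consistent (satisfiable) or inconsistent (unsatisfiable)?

The assignment p = 3, q = 3, r = 4, s = 2 works:
  constraint 2 holds since r - s = 2.
  constraint 3 holds since q + r = 7.
  constraint 5 holds since p + s = 5.
The rest check out directly.

Satisfiable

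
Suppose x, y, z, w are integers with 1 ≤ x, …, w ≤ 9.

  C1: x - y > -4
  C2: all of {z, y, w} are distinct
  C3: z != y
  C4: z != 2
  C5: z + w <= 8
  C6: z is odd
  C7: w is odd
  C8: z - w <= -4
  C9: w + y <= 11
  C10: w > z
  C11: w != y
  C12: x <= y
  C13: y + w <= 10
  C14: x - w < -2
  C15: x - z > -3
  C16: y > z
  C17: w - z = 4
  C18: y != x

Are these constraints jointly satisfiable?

Satisfiable

One satisfying assignment is x = 1, y = 3, z = 1, w = 5.
For the less obvious constraints — constraint 1: x - y = -2; constraint 5: z + w = 6 — and the others hold by inspection.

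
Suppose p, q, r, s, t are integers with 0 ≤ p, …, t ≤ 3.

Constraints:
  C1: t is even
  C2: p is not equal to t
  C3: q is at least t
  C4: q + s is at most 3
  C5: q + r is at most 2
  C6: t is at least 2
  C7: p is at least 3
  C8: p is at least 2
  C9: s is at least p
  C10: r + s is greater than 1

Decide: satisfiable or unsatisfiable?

Unsatisfiable

From constraints 3 and 6: q ≥ t ≥ 2. From constraints 7 and 9: s ≥ p ≥ 3. Hence q + s ≥ 5. But constraint 4 requires q + s ≤ 3, and 3 < 5. Contradiction.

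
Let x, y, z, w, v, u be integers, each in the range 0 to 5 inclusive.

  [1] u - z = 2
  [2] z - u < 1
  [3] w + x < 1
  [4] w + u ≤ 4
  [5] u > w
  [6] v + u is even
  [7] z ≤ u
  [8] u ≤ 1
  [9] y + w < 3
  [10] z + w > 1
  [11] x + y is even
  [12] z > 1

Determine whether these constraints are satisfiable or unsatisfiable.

Unsatisfiable

From constraint 12: z ≥ 2. From constraints 7 and 8: z ≤ u and u ≤ 1, so z ≤ 1. But 1 < 2, so no value of z works.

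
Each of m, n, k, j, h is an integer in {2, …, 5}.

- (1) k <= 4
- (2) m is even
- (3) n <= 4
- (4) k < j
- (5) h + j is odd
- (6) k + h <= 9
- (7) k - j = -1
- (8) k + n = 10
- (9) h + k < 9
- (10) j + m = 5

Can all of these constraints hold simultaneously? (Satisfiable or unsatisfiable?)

Unsatisfiable

From constraint 1: k ≤ 4. From constraint 3: n ≤ 4. Hence k + n ≤ 8. But constraint 8 requires k + n = 10, and 10 > 8. Contradiction.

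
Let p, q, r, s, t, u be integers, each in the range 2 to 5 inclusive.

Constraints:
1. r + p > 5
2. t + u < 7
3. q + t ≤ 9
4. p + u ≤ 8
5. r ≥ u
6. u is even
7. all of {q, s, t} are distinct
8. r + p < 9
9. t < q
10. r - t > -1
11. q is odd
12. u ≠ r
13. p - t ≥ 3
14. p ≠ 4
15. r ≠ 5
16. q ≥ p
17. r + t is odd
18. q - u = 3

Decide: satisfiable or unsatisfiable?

Take p = 5, q = 5, r = 3, s = 4, t = 2, u = 2. Then constraint 1: r + p = 8; constraint 2: t + u = 4, and every other listed constraint is also met.

Satisfiable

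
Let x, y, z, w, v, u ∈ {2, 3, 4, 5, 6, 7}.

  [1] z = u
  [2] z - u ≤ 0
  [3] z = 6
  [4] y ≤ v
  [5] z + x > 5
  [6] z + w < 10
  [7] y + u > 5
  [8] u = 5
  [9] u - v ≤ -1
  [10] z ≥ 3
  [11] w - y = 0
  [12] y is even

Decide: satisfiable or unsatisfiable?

Constraint 3 fixes z = 6 and constraint 8 fixes u = 5, but constraint 1 requires z = u. Since 6 ≠ 5, contradiction.

Unsatisfiable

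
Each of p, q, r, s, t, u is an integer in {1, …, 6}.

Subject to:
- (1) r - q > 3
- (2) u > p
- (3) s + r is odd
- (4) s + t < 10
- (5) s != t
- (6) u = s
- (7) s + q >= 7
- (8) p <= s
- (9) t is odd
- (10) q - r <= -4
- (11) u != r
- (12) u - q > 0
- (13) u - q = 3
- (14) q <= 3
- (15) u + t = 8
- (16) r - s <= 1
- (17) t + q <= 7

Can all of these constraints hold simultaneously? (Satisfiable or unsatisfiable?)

Satisfiable

Take p = 4, q = 2, r = 6, s = 5, t = 3, u = 5. Then constraint 1: r - q = 4; constraint 4: s + t = 8; constraint 7: s + q = 7, and every other listed constraint is also met.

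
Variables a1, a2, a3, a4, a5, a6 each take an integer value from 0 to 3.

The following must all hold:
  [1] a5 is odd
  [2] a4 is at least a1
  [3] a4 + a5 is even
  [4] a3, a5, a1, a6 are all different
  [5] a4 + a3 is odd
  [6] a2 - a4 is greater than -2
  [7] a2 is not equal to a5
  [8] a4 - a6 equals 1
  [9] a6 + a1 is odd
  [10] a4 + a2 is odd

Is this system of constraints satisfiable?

Satisfiable

Take a1 = 1, a2 = 2, a3 = 0, a4 = 3, a5 = 3, a6 = 2. Then constraint 6: a2 - a4 = -1; constraint 8: a4 - a6 = 1, and every other listed constraint is also met.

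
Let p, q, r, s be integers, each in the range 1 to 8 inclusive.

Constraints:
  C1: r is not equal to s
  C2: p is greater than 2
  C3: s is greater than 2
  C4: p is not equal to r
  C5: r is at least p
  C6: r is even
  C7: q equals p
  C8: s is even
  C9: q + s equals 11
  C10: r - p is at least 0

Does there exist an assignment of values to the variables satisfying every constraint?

Take p = 7, q = 7, r = 8, s = 4. Then constraint 6: r = 8 is even; constraint 9: q + s = 11; constraint 10: r - p = 1, and every other listed constraint is also met.

Satisfiable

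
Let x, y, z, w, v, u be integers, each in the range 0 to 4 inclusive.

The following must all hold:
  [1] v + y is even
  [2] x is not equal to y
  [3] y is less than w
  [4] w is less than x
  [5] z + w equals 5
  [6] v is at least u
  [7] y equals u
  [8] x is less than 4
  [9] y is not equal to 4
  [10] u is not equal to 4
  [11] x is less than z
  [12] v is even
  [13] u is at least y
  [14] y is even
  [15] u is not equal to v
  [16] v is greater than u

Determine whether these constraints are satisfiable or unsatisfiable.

Satisfiable

Take x = 3, y = 0, z = 4, w = 1, v = 4, u = 0. Then constraint 1: v + y = 4 is even; constraint 5: z + w = 5; constraint 12: v = 4 is even, and every other listed constraint is also met.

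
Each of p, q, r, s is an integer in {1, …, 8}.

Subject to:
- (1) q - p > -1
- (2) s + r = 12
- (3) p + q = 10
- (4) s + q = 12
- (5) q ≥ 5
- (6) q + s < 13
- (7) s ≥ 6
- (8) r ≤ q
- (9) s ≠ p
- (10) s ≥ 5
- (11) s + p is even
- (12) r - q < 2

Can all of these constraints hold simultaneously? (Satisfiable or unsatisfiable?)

Try p = 4, q = 6, r = 6, s = 6.
Check constraint 1: q - p = 2; constraint 2: s + r = 12. The remaining constraints are straightforward to verify.

Satisfiable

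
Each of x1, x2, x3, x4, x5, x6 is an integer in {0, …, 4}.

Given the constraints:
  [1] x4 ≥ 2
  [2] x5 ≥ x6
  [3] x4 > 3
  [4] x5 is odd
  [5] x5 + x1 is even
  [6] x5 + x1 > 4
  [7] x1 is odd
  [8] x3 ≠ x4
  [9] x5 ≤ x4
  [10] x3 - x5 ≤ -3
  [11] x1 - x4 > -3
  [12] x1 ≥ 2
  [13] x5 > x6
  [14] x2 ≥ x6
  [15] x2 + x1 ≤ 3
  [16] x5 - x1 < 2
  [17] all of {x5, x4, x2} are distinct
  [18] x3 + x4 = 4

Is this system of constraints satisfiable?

Satisfiable

The assignment x1 = 3, x2 = 0, x3 = 0, x4 = 4, x5 = 3, x6 = 0 works:
  constraint 6 holds since x5 + x1 = 6.
  constraint 10 holds since x3 - x5 = -3.
The rest check out directly.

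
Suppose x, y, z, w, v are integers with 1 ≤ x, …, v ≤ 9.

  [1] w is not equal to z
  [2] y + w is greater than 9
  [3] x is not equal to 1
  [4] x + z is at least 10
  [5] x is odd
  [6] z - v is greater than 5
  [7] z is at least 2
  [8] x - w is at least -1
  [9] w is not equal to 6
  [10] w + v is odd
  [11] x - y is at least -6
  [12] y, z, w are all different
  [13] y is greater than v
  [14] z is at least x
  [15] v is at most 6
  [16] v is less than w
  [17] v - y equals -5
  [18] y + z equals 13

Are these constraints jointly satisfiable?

Satisfiable

Try x = 3, y = 6, z = 7, w = 4, v = 1.
Check constraint 2: y + w = 10; constraint 4: x + z = 10. The remaining constraints are straightforward to verify.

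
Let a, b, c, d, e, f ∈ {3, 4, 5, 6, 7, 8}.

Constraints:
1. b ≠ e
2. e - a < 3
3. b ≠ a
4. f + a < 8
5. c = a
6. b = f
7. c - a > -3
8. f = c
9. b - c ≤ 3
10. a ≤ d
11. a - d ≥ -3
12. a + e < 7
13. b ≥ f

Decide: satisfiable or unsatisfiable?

Unsatisfiable

From constraints 5, 6, and 8, b = f = c = a, so b = a. But constraint 3 says b ≠ a. Contradiction.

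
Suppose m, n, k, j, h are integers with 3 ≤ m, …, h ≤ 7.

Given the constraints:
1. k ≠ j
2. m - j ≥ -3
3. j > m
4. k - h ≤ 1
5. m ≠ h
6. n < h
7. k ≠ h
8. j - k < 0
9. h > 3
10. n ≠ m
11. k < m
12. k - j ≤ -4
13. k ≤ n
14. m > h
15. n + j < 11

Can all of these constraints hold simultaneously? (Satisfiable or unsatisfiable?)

Unsatisfiable

Constraints 3, 6, 8, 13, and 14 give h < m, m < j, j < k, k ≤ n, n < h. Chaining: h < m < j < k ≤ n < h, which forces h < h — impossible.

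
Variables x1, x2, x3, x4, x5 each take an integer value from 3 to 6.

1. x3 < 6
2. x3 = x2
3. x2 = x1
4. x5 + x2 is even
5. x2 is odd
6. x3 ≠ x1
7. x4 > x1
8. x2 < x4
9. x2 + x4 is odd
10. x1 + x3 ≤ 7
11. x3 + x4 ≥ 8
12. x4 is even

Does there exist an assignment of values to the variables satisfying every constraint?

Unsatisfiable

From constraints 2 and 3, x3 = x2 = x1, so x3 = x1. But constraint 6 says x3 ≠ x1. Contradiction.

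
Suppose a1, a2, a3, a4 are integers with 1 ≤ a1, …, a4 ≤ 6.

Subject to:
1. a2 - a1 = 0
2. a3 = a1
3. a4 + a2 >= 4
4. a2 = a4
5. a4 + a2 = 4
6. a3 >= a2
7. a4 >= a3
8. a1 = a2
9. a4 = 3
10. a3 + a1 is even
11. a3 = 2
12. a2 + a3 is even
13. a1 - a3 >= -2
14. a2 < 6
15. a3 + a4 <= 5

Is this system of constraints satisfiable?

Unsatisfiable

Constraint 11 fixes a3 = 2 and constraint 9 fixes a4 = 3. Constraints 2, 4, and 8 give a3 = a1 = a2 = a4, so a3 = a4. But 2 ≠ 3 — contradiction.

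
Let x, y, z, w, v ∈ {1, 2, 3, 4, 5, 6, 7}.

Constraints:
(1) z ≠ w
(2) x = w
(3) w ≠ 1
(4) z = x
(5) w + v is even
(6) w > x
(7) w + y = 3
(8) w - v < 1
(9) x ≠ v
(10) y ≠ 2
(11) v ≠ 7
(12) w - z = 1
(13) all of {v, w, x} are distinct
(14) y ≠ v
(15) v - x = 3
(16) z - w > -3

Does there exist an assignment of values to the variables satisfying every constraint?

Unsatisfiable

From constraints 2 and 4, z = x = w, so z = w. But constraint 1 says z ≠ w. Contradiction.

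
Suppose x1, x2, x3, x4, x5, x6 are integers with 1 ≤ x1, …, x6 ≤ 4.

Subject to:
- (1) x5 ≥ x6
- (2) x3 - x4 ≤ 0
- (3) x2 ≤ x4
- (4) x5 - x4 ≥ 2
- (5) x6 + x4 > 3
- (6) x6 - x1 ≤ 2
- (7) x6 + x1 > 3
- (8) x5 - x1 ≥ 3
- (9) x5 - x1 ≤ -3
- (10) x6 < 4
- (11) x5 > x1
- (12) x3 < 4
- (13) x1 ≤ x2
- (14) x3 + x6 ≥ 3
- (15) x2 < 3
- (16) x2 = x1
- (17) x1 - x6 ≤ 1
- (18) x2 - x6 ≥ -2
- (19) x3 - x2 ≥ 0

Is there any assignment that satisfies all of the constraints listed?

Unsatisfiable

Constraints 2, 4, 9, 17, 18, and 19 give x5 − x4 ≥ 2, x4 − x3 ≥ 0, x3 − x2 ≥ 0, x2 − x6 ≥ -2, x6 − x1 ≥ -1, x1 − x5 ≥ 3.
Adding all 6 inequalities: the left sides telescope to 0, and the right sides sum to 2 + 0 + 0 + (-2) + (-1) + 3 = 2. So 0 ≥ 2, which is false.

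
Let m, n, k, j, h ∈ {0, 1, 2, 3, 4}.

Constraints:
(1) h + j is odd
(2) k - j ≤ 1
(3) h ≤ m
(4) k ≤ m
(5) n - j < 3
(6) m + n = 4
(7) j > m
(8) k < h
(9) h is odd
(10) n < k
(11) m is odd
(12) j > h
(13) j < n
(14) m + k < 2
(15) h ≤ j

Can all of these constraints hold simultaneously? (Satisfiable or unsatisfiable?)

Constraints 3, 7, 8, 10, and 13 give n < k, k < h, h ≤ m, m < j, j < n. Chaining: n < k < h ≤ m < j < n, which forces n < n — impossible.

Unsatisfiable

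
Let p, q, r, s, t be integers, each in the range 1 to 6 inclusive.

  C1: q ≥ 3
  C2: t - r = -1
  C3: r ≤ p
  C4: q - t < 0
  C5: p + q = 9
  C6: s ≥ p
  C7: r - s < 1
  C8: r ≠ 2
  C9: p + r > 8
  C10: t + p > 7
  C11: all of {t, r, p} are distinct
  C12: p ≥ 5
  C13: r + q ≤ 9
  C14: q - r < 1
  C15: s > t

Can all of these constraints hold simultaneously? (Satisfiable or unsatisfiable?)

Satisfiable

One satisfying assignment is p = 6, q = 3, r = 5, s = 6, t = 4.
For the less obvious constraints — constraint 2: t - r = -1; constraint 4: q - t = -1; constraint 5: p + q = 9 — and the others hold by inspection.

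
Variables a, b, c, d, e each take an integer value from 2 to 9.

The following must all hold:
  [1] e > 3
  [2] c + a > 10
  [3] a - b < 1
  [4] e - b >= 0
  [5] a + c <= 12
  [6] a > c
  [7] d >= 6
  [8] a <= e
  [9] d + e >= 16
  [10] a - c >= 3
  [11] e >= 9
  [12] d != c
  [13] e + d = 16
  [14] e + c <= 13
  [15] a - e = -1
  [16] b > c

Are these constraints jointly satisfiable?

Satisfiable

Take a = 8, b = 9, c = 3, d = 7, e = 9. Then constraint 2: c + a = 11; constraint 3: a - b = -1, and every other listed constraint is also met.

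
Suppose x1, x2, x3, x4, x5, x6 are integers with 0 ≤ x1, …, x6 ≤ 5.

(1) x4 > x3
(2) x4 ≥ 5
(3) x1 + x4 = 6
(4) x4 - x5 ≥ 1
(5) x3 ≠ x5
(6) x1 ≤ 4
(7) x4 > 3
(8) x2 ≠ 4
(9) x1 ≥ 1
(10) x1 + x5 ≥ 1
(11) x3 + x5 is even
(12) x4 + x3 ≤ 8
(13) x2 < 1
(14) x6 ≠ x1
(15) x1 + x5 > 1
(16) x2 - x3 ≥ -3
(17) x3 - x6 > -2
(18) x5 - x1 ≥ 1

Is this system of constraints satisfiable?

Satisfiable

Setting (x1, x2, x3, x4, x5, x6) = (1, 0, 1, 5, 3, 2) satisfies everything: constraint 3: x1 + x4 = 6; constraint 4: x4 - x5 = 2; constraint 10: x1 + x5 = 4, and the others follow.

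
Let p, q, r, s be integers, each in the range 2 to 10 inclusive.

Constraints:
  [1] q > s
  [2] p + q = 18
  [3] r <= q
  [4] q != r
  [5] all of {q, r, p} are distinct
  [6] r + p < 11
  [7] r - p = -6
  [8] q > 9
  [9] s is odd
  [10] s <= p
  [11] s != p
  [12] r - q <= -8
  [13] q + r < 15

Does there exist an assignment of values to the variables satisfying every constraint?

Satisfiable

Take p = 8, q = 10, r = 2, s = 5. Then constraint 2: p + q = 18; constraint 6: r + p = 10, and every other listed constraint is also met.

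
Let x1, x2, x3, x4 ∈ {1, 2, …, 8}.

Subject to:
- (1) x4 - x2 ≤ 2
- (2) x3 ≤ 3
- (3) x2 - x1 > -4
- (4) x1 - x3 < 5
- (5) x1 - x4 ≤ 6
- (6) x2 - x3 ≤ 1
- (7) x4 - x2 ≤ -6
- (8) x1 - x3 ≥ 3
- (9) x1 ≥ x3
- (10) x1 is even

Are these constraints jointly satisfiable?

Constraints 5, 6, 7, and 8 give x4 − x1 ≥ -6, x1 − x3 ≥ 3, x3 − x2 ≥ -1, x2 − x4 ≥ 6.
Adding all 4 inequalities: the left sides telescope to 0, and the right sides sum to (-6) + 3 + (-1) + 6 = 2. So 0 ≥ 2, which is false.

Unsatisfiable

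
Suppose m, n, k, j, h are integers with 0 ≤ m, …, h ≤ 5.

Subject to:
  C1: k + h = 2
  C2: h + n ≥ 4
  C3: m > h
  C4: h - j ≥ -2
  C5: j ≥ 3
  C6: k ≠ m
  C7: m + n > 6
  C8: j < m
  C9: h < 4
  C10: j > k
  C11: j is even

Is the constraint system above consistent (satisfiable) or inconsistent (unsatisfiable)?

Setting (m, n, k, j, h) = (5, 3, 0, 4, 2) satisfies everything: constraint 1: k + h = 2; constraint 2: h + n = 5; constraint 4: h - j = -2, and the others follow.

Satisfiable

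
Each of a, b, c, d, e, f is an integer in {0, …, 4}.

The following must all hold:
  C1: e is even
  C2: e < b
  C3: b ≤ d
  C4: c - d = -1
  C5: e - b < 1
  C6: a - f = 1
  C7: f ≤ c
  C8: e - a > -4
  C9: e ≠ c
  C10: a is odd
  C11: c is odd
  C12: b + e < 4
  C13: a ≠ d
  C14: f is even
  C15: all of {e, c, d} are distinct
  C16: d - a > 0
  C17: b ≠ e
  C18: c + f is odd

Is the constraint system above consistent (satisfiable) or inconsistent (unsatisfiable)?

Take a = 3, b = 1, c = 3, d = 4, e = 0, f = 2. Then constraint 4: c - d = -1; constraint 5: e - b = -1, and every other listed constraint is also met.

Satisfiable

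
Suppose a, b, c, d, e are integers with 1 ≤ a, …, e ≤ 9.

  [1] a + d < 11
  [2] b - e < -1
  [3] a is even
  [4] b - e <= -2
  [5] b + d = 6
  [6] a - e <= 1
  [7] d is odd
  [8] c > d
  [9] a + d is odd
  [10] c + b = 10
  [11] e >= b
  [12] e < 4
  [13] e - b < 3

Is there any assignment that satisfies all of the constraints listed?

Satisfiable

One satisfying assignment is a = 4, b = 1, c = 9, d = 5, e = 3.
For the less obvious constraints — constraint 1: a + d = 9; constraint 2: b - e = -2 — and the others hold by inspection.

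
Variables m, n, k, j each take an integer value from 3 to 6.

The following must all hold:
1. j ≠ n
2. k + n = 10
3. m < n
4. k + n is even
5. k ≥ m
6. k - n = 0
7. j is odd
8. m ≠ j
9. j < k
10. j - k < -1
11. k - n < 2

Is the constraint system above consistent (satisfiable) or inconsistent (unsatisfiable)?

Try m = 4, n = 5, k = 5, j = 3.
Check constraint 2: k + n = 10; constraint 6: k - n = 0; constraint 10: j - k = -2. The remaining constraints are straightforward to verify.

Satisfiable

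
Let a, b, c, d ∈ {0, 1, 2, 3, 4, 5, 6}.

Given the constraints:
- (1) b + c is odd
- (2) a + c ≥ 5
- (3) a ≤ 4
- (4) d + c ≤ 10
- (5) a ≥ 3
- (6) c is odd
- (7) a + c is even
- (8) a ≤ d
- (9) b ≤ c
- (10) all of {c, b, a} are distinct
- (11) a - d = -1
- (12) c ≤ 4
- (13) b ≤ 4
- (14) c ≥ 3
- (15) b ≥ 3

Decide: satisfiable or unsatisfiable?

Unsatisfiable

Constraints 3, 5, 12, 13, 14, and 15 confine each of c, b, a to the 2 values {3, 4}.
Constraint 10 requires all 3 of them to be distinct, but only 2 values are available — impossible by the pigeonhole principle.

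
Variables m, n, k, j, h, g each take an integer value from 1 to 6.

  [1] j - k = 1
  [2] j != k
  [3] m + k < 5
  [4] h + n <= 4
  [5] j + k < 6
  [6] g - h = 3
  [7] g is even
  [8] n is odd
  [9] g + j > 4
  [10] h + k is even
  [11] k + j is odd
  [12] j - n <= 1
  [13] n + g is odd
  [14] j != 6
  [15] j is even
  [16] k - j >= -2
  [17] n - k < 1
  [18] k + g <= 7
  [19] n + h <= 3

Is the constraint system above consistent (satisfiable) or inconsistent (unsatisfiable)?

Satisfiable

Try m = 1, n = 1, k = 1, j = 2, h = 1, g = 4.
Check constraint 1: j - k = 1; constraint 3: m + k = 2; constraint 4: h + n = 2. The remaining constraints are straightforward to verify.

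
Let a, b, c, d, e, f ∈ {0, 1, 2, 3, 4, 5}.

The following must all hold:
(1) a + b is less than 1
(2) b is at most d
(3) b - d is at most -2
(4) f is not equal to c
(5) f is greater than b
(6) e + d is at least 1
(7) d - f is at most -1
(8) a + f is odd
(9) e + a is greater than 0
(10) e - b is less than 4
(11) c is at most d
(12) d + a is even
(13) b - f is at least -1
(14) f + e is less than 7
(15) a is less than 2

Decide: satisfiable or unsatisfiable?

Unsatisfiable

Constraints 3, 7, and 13 give d − b ≥ 2, b − f ≥ -1, f − d ≥ 1.
Adding all 3 inequalities: the left sides telescope to 0, and the right sides sum to 2 + (-1) + 1 = 2. So 0 ≥ 2, which is false.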